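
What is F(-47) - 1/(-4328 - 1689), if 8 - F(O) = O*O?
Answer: -13243416/6017 ≈ -2201.0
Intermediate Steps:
F(O) = 8 - O**2 (F(O) = 8 - O*O = 8 - O**2)
F(-47) - 1/(-4328 - 1689) = (8 - 1*(-47)**2) - 1/(-4328 - 1689) = (8 - 1*2209) - 1/(-6017) = (8 - 2209) - 1*(-1/6017) = -2201 + 1/6017 = -13243416/6017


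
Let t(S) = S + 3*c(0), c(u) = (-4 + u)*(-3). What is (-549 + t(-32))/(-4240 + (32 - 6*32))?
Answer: 109/880 ≈ 0.12386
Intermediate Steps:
c(u) = 12 - 3*u
t(S) = 36 + S (t(S) = S + 3*(12 - 3*0) = S + 3*(12 + 0) = S + 3*12 = S + 36 = 36 + S)
(-549 + t(-32))/(-4240 + (32 - 6*32)) = (-549 + (36 - 32))/(-4240 + (32 - 6*32)) = (-549 + 4)/(-4240 + (32 - 192)) = -545/(-4240 - 160) = -545/(-4400) = -545*(-1/4400) = 109/880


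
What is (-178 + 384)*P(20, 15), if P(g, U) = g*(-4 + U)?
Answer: 45320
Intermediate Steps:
(-178 + 384)*P(20, 15) = (-178 + 384)*(20*(-4 + 15)) = 206*(20*11) = 206*220 = 45320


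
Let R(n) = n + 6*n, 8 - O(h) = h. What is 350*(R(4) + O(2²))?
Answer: 11200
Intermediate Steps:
O(h) = 8 - h
R(n) = 7*n
350*(R(4) + O(2²)) = 350*(7*4 + (8 - 1*2²)) = 350*(28 + (8 - 1*4)) = 350*(28 + (8 - 4)) = 350*(28 + 4) = 350*32 = 11200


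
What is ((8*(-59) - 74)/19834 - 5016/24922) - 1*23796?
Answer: -2940636511341/123575737 ≈ -23796.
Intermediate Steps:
((8*(-59) - 74)/19834 - 5016/24922) - 1*23796 = ((-472 - 74)*(1/19834) - 5016*1/24922) - 23796 = (-546*1/19834 - 2508/12461) - 23796 = (-273/9917 - 2508/12461) - 23796 = -28273689/123575737 - 23796 = -2940636511341/123575737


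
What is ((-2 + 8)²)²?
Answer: 1296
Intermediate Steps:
((-2 + 8)²)² = (6²)² = 36² = 1296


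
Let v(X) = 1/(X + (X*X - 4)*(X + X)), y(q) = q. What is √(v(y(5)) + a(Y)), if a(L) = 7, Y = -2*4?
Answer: √323790/215 ≈ 2.6466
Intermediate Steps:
Y = -8
v(X) = 1/(X + 2*X*(-4 + X²)) (v(X) = 1/(X + (X² - 4)*(2*X)) = 1/(X + (-4 + X²)*(2*X)) = 1/(X + 2*X*(-4 + X²)))
√(v(y(5)) + a(Y)) = √(1/(5*(-7 + 2*5²)) + 7) = √(1/(5*(-7 + 2*25)) + 7) = √(1/(5*(-7 + 50)) + 7) = √((⅕)/43 + 7) = √((⅕)*(1/43) + 7) = √(1/215 + 7) = √(1506/215) = √323790/215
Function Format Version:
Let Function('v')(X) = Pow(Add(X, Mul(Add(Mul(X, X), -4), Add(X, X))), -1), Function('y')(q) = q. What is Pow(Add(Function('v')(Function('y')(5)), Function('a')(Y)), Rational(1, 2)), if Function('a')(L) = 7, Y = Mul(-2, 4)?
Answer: Mul(Rational(1, 215), Pow(323790, Rational(1, 2))) ≈ 2.6466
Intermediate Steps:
Y = -8
Function('v')(X) = Pow(Add(X, Mul(2, X, Add(-4, Pow(X, 2)))), -1) (Function('v')(X) = Pow(Add(X, Mul(Add(Pow(X, 2), -4), Mul(2, X))), -1) = Pow(Add(X, Mul(Add(-4, Pow(X, 2)), Mul(2, X))), -1) = Pow(Add(X, Mul(2, X, Add(-4, Pow(X, 2)))), -1))
Pow(Add(Function('v')(Function('y')(5)), Function('a')(Y)), Rational(1, 2)) = Pow(Add(Mul(Pow(5, -1), Pow(Add(-7, Mul(2, Pow(5, 2))), -1)), 7), Rational(1, 2)) = Pow(Add(Mul(Rational(1, 5), Pow(Add(-7, Mul(2, 25)), -1)), 7), Rational(1, 2)) = Pow(Add(Mul(Rational(1, 5), Pow(Add(-7, 50), -1)), 7), Rational(1, 2)) = Pow(Add(Mul(Rational(1, 5), Pow(43, -1)), 7), Rational(1, 2)) = Pow(Add(Mul(Rational(1, 5), Rational(1, 43)), 7), Rational(1, 2)) = Pow(Add(Rational(1, 215), 7), Rational(1, 2)) = Pow(Rational(1506, 215), Rational(1, 2)) = Mul(Rational(1, 215), Pow(323790, Rational(1, 2)))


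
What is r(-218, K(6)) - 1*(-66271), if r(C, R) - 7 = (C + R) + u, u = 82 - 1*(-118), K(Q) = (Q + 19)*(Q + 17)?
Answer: 66835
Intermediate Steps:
K(Q) = (17 + Q)*(19 + Q) (K(Q) = (19 + Q)*(17 + Q) = (17 + Q)*(19 + Q))
u = 200 (u = 82 + 118 = 200)
r(C, R) = 207 + C + R (r(C, R) = 7 + ((C + R) + 200) = 7 + (200 + C + R) = 207 + C + R)
r(-218, K(6)) - 1*(-66271) = (207 - 218 + (323 + 6² + 36*6)) - 1*(-66271) = (207 - 218 + (323 + 36 + 216)) + 66271 = (207 - 218 + 575) + 66271 = 564 + 66271 = 66835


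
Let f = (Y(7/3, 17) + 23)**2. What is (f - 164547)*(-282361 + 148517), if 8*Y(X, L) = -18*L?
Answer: 87970006291/4 ≈ 2.1993e+10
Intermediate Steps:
Y(X, L) = -9*L/4 (Y(X, L) = (-18*L)/8 = -9*L/4)
f = 3721/16 (f = (-9/4*17 + 23)**2 = (-153/4 + 23)**2 = (-61/4)**2 = 3721/16 ≈ 232.56)
(f - 164547)*(-282361 + 148517) = (3721/16 - 164547)*(-282361 + 148517) = -2629031/16*(-133844) = 87970006291/4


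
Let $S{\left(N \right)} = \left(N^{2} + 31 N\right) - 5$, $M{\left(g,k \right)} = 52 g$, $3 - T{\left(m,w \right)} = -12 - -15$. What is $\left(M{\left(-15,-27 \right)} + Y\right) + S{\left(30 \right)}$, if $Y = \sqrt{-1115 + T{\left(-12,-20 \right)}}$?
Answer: $1045 + i \sqrt{1115} \approx 1045.0 + 33.392 i$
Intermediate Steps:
$T{\left(m,w \right)} = 0$ ($T{\left(m,w \right)} = 3 - \left(-12 - -15\right) = 3 - \left(-12 + 15\right) = 3 - 3 = 0$)
$S{\left(N \right)} = -5 + N^{2} + 31 N$
$Y = i \sqrt{1115}$ ($Y = \sqrt{-1115 + 0} = \sqrt{-1115} = i \sqrt{1115} \approx 33.392 i$)
$\left(M{\left(-15,-27 \right)} + Y\right) + S{\left(30 \right)} = \left(52 \left(-15\right) + i \sqrt{1115}\right) + \left(-5 + 30^{2} + 31 \cdot 30\right) = \left(-780 + i \sqrt{1115}\right) + \left(-5 + 900 + 930\right) = \left(-780 + i \sqrt{1115}\right) + 1825 = 1045 + i \sqrt{1115}$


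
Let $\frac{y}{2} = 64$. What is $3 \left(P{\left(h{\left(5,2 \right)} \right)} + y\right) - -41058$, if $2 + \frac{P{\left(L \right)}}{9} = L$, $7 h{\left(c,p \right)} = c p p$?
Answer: $\frac{290256}{7} \approx 41465.0$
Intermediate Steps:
$h{\left(c,p \right)} = \frac{c p^{2}}{7}$ ($h{\left(c,p \right)} = \frac{c p p}{7} = \frac{c p^{2}}{7}$)
$y = 128$ ($y = 2 \cdot 64 = 128$)
$P{\left(L \right)} = -18 + 9 L$
$3 \left(P{\left(h{\left(5,2 \right)} \right)} + y\right) - -41058 = 3 \left(\left(-18 + 9 \cdot \frac{1}{7} \cdot 5 \cdot 2^{2}\right) + 128\right) - -41058 = 3 \left(\left(-18 + 9 \cdot \frac{1}{7} \cdot 5 \cdot 4\right) + 128\right) + 41058 = 3 \left(\left(-18 + 9 \cdot \frac{20}{7}\right) + 128\right) + 41058 = 3 \left(\left(-18 + \frac{180}{7}\right) + 128\right) + 41058 = 3 \left(\frac{54}{7} + 128\right) + 41058 = 3 \cdot \frac{950}{7} + 41058 = \frac{2850}{7} + 41058 = \frac{290256}{7}$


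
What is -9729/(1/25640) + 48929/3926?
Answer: -979346775631/3926 ≈ -2.4945e+8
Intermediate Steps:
-9729/(1/25640) + 48929/3926 = -9729/1/25640 + 48929*(1/3926) = -9729*25640 + 48929/3926 = -249451560 + 48929/3926 = -979346775631/3926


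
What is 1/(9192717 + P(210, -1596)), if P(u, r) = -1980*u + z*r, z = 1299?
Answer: 1/6703713 ≈ 1.4917e-7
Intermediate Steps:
P(u, r) = -1980*u + 1299*r
1/(9192717 + P(210, -1596)) = 1/(9192717 + (-1980*210 + 1299*(-1596))) = 1/(9192717 + (-415800 - 2073204)) = 1/(9192717 - 2489004) = 1/6703713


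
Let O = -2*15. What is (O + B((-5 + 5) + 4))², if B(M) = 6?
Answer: 576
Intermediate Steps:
O = -30
(O + B((-5 + 5) + 4))² = (-30 + 6)² = (-24)² = 576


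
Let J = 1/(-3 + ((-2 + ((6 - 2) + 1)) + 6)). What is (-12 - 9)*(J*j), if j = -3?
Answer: 21/2 ≈ 10.500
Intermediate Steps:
J = ⅙ (J = 1/(-3 + ((-2 + (4 + 1)) + 6)) = 1/(-3 + ((-2 + 5) + 6)) = 1/(-3 + (3 + 6)) = 1/(-3 + 9) = 1/6 = ⅙ ≈ 0.16667)
(-12 - 9)*(J*j) = (-12 - 9)*((⅙)*(-3)) = -21*(-½) = 21/2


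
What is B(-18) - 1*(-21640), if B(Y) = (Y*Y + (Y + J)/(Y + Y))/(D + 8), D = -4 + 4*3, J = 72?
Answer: 693125/32 ≈ 21660.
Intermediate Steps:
D = 8 (D = -4 + 12 = 8)
B(Y) = Y²/16 + (72 + Y)/(32*Y) (B(Y) = (Y*Y + (Y + 72)/(Y + Y))/(8 + 8) = (Y² + (72 + Y)/((2*Y)))/16 = (Y² + (72 + Y)*(1/(2*Y)))*(1/16) = (Y² + (72 + Y)/(2*Y))*(1/16) = Y²/16 + (72 + Y)/(32*Y))
B(-18) - 1*(-21640) = (1/32)*(72 - 18 + 2*(-18)³)/(-18) - 1*(-21640) = (1/32)*(-1/18)*(72 - 18 + 2*(-5832)) + 21640 = (1/32)*(-1/18)*(72 - 18 - 11664) + 21640 = (1/32)*(-1/18)*(-11610) + 21640 = 645/32 + 21640 = 693125/32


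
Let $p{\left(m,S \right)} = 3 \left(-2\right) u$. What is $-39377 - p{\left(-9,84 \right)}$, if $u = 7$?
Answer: $-39335$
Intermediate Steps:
$p{\left(m,S \right)} = -42$ ($p{\left(m,S \right)} = 3 \left(-2\right) 7 = \left(-6\right) 7 = -42$)
$-39377 - p{\left(-9,84 \right)} = -39377 - -42 = -39377 + 42 = -39335$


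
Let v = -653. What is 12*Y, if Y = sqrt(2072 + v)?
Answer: 12*sqrt(1419) ≈ 452.04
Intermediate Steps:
Y = sqrt(1419) (Y = sqrt(2072 - 653) = sqrt(1419) ≈ 37.670)
12*Y = 12*sqrt(1419)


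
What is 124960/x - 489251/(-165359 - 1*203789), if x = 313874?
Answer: 9076904657/5266634516 ≈ 1.7235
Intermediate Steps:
124960/x - 489251/(-165359 - 1*203789) = 124960/313874 - 489251/(-165359 - 1*203789) = 124960*(1/313874) - 489251/(-165359 - 203789) = 5680/14267 - 489251/(-369148) = 5680/14267 - 489251*(-1/369148) = 5680/14267 + 489251/369148 = 9076904657/5266634516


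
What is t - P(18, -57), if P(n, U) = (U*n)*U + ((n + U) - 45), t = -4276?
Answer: -62674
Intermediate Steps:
P(n, U) = -45 + U + n + n*U² (P(n, U) = n*U² + ((U + n) - 45) = n*U² + (-45 + U + n) = -45 + U + n + n*U²)
t - P(18, -57) = -4276 - (-45 - 57 + 18 + 18*(-57)²) = -4276 - (-45 - 57 + 18 + 18*3249) = -4276 - (-45 - 57 + 18 + 58482) = -4276 - 1*58398 = -4276 - 58398 = -62674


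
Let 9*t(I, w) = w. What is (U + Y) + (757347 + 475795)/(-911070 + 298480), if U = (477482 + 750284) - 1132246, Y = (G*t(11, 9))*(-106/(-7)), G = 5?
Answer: 204959109153/2144065 ≈ 95594.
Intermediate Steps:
t(I, w) = w/9
Y = 530/7 (Y = (5*((⅑)*9))*(-106/(-7)) = (5*1)*(-106*(-⅐)) = 5*(106/7) = 530/7 ≈ 75.714)
U = 95520 (U = 1227766 - 1132246 = 95520)
(U + Y) + (757347 + 475795)/(-911070 + 298480) = (95520 + 530/7) + (757347 + 475795)/(-911070 + 298480) = 669170/7 + 1233142/(-612590) = 669170/7 + 1233142*(-1/612590) = 669170/7 - 616571/306295 = 204959109153/2144065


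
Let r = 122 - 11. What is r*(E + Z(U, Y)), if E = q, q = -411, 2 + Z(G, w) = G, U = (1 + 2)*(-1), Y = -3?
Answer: -46176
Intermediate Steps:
U = -3 (U = 3*(-1) = -3)
Z(G, w) = -2 + G
E = -411
r = 111
r*(E + Z(U, Y)) = 111*(-411 + (-2 - 3)) = 111*(-411 - 5) = 111*(-416) = -46176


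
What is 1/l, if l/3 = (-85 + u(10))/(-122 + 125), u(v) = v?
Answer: -1/75 ≈ -0.013333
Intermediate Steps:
l = -75 (l = 3*((-85 + 10)/(-122 + 125)) = 3*(-75/3) = 3*(-75*⅓) = 3*(-25) = -75)
1/l = 1/(-75) = -1/75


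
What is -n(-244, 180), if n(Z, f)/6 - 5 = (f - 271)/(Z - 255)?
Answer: -15516/499 ≈ -31.094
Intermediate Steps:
n(Z, f) = 30 + 6*(-271 + f)/(-255 + Z) (n(Z, f) = 30 + 6*((f - 271)/(Z - 255)) = 30 + 6*((-271 + f)/(-255 + Z)) = 30 + 6*(-271 + f)/(-255 + Z))
-n(-244, 180) = -6*(-1546 + 180 + 5*(-244))/(-255 - 244) = -6*(-1546 + 180 - 1220)/(-499) = -6*(-1)*(-2586)/499 = -1*15516/499 = -15516/499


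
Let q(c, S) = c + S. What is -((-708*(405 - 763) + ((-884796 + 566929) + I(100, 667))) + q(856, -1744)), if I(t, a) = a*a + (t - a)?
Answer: -379031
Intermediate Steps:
I(t, a) = t + a**2 - a (I(t, a) = a**2 + (t - a) = t + a**2 - a)
q(c, S) = S + c
-((-708*(405 - 763) + ((-884796 + 566929) + I(100, 667))) + q(856, -1744)) = -((-708*(405 - 763) + ((-884796 + 566929) + (100 + 667**2 - 1*667))) + (-1744 + 856)) = -((-708*(-358) + (-317867 + (100 + 444889 - 667))) - 888) = -((253464 + (-317867 + 444322)) - 888) = -((253464 + 126455) - 888) = -(379919 - 888) = -1*379031 = -379031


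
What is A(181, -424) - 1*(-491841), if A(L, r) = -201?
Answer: 491640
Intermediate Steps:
A(181, -424) - 1*(-491841) = -201 - 1*(-491841) = -201 + 491841 = 491640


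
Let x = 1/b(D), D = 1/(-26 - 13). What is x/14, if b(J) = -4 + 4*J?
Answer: -39/2240 ≈ -0.017411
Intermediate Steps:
D = -1/39 (D = 1/(-39) = -1/39 ≈ -0.025641)
x = -39/160 (x = 1/(-4 + 4*(-1/39)) = 1/(-4 - 4/39) = 1/(-160/39) = -39/160 ≈ -0.24375)
x/14 = -39/160/14 = -39/160*1/14 = -39/2240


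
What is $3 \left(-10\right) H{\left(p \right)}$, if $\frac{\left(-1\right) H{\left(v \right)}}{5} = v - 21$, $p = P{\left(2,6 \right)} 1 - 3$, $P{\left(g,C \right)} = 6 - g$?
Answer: $-3000$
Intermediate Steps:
$p = 1$ ($p = \left(6 - 2\right) 1 - 3 = 4 \cdot 1 - 3 = 4 - 3 = 1$)
$H{\left(v \right)} = 105 - 5 v$ ($H{\left(v \right)} = - 5 \left(v - 21\right) = - 5 \left(-21 + v\right) = 105 - 5 v$)
$3 \left(-10\right) H{\left(p \right)} = 3 \left(-10\right) \left(105 - 5\right) = - 30 \left(105 - 5\right) = \left(-30\right) 100 = -3000$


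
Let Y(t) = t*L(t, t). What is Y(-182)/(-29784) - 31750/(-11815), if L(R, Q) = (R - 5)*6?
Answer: -1438263/344998 ≈ -4.1689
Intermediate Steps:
L(R, Q) = -30 + 6*R (L(R, Q) = (-5 + R)*6 = -30 + 6*R)
Y(t) = t*(-30 + 6*t)
Y(-182)/(-29784) - 31750/(-11815) = (6*(-182)*(-5 - 182))/(-29784) - 31750/(-11815) = (6*(-182)*(-187))*(-1/29784) - 31750*(-1/11815) = 204204*(-1/29784) + 6350/2363 = -1001/146 + 6350/2363 = -1438263/344998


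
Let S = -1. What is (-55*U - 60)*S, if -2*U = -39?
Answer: 2265/2 ≈ 1132.5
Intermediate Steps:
U = 39/2 (U = -1/2*(-39) = 39/2 ≈ 19.500)
(-55*U - 60)*S = (-55*39/2 - 60)*(-1) = (-2145/2 - 60)*(-1) = -2265/2*(-1) = 2265/2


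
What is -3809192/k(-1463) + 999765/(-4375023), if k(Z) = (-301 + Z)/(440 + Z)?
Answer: -473572398196223/214376127 ≈ -2.2091e+6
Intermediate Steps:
k(Z) = (-301 + Z)/(440 + Z)
-3809192/k(-1463) + 999765/(-4375023) = -3809192*(440 - 1463)/(-301 - 1463) + 999765/(-4375023) = -3809192/(-1764/(-1023)) + 999765*(-1/4375023) = -3809192/((-1/1023*(-1764))) - 333255/1458341 = -3809192/588/341 - 333255/1458341 = -3809192*341/588 - 333255/1458341 = -324733618/147 - 333255/1458341 = -473572398196223/214376127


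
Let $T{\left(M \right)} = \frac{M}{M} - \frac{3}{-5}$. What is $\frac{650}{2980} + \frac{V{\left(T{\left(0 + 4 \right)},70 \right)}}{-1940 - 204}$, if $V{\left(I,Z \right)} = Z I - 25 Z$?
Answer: $\frac{156871}{159728} \approx 0.98211$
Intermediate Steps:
$T{\left(M \right)} = \frac{8}{5}$ ($T{\left(M \right)} = 1 - - \frac{3}{5} = 1 + \frac{3}{5} = \frac{8}{5}$)
$V{\left(I,Z \right)} = - 25 Z + I Z$ ($V{\left(I,Z \right)} = I Z - 25 Z = - 25 Z + I Z$)
$\frac{650}{2980} + \frac{V{\left(T{\left(0 + 4 \right)},70 \right)}}{-1940 - 204} = \frac{650}{2980} + \frac{70 \left(-25 + \frac{8}{5}\right)}{-1940 - 204} = 650 \cdot \frac{1}{2980} + \frac{70 \left(- \frac{117}{5}\right)}{-2144} = \frac{65}{298} - - \frac{819}{1072} = \frac{65}{298} + \frac{819}{1072} = \frac{156871}{159728}$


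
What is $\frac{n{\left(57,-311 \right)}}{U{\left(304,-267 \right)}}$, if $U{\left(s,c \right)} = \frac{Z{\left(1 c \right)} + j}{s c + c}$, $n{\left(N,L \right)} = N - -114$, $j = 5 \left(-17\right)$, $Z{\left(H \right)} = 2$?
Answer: $\frac{13925385}{83} \approx 1.6778 \cdot 10^{5}$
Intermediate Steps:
$j = -85$
$n{\left(N,L \right)} = 114 + N$ ($n{\left(N,L \right)} = N + 114 = 114 + N$)
$U{\left(s,c \right)} = - \frac{83}{c + c s}$ ($U{\left(s,c \right)} = \frac{2 - 85}{s c + c} = - \frac{83}{c s + c} = - \frac{83}{c + c s}$)
$\frac{n{\left(57,-311 \right)}}{U{\left(304,-267 \right)}} = \frac{114 + 57}{\left(-83\right) \frac{1}{-267} \frac{1}{1 + 304}} = \frac{171}{\left(-83\right) \left(- \frac{1}{267}\right) \frac{1}{305}} = \frac{171}{\frac{83}{81435}} = 171 \cdot \frac{81435}{83} = \frac{13925385}{83}$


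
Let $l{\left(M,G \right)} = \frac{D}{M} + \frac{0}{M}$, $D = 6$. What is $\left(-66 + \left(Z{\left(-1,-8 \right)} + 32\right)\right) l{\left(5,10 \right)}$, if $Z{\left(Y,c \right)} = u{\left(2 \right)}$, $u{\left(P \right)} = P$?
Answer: $- \frac{192}{5} \approx -38.4$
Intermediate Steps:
$Z{\left(Y,c \right)} = 2$
$l{\left(M,G \right)} = \frac{6}{M}$ ($l{\left(M,G \right)} = \frac{6}{M} + \frac{0}{M} = \frac{6}{M} + 0 = \frac{6}{M}$)
$\left(-66 + \left(Z{\left(-1,-8 \right)} + 32\right)\right) l{\left(5,10 \right)} = \left(-66 + \left(2 + 32\right)\right) \frac{6}{5} = \left(-66 + 34\right) 6 \cdot \frac{1}{5} = \left(-32\right) \frac{6}{5} = - \frac{192}{5}$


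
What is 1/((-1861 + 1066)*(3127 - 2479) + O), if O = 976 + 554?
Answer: -1/513630 ≈ -1.9469e-6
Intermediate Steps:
O = 1530
1/((-1861 + 1066)*(3127 - 2479) + O) = 1/((-1861 + 1066)*(3127 - 2479) + 1530) = 1/(-795*648 + 1530) = 1/(-515160 + 1530) = 1/(-513630) = -1/513630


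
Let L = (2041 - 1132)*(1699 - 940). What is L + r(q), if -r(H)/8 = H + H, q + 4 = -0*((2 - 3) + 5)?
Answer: 689995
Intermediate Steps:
q = -4 (q = -4 - 0*((2 - 3) + 5) = -4 - 0*(-1 + 5) = -4 - 0*4 = -4 - 16*0 = -4 + 0 = -4)
r(H) = -16*H (r(H) = -8*(H + H) = -16*H)
L = 689931 (L = 909*759 = 689931)
L + r(q) = 689931 - 16*(-4) = 689931 + 64 = 689995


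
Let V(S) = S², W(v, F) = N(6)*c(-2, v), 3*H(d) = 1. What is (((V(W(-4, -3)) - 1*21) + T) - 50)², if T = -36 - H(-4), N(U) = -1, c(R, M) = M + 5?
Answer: 101761/9 ≈ 11307.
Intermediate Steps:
H(d) = ⅓ (H(d) = (⅓)*1 = ⅓)
c(R, M) = 5 + M
T = -109/3 (T = -36 - 1*⅓ = -36 - ⅓ = -109/3 ≈ -36.333)
W(v, F) = -5 - v (W(v, F) = -(5 + v) = -5 - v)
(((V(W(-4, -3)) - 1*21) + T) - 50)² = ((((-5 - 1*(-4))² - 1*21) - 109/3) - 50)² = ((((-5 + 4)² - 21) - 109/3) - 50)² = ((((-1)² - 21) - 109/3) - 50)² = (((1 - 21) - 109/3) - 50)² = ((-20 - 109/3) - 50)² = (-169/3 - 50)² = (-319/3)² = 101761/9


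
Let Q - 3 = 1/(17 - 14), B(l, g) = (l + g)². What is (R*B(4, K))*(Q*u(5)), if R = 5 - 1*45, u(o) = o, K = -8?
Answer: -32000/3 ≈ -10667.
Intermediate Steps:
B(l, g) = (g + l)²
Q = 10/3 (Q = 3 + 1/(17 - 14) = 3 + 1/3 = 3 + ⅓ = 10/3 ≈ 3.3333)
R = -40 (R = 5 - 45 = -40)
(R*B(4, K))*(Q*u(5)) = (-40*(-8 + 4)²)*((10/3)*5) = -40*(-4)²*(50/3) = -40*16*(50/3) = -640*50/3 = -32000/3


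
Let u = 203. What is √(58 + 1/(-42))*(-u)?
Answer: -29*√102270/6 ≈ -1545.7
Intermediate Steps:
√(58 + 1/(-42))*(-u) = √(58 + 1/(-42))*(-1*203) = √(58 - 1/42)*(-203) = √(2435/42)*(-203) = (√102270/42)*(-203) = -29*√102270/6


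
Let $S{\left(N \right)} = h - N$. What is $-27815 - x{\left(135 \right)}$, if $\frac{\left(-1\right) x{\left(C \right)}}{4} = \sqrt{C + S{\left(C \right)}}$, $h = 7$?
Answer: $-27815 + 4 \sqrt{7} \approx -27804.0$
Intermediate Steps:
$S{\left(N \right)} = 7 - N$
$x{\left(C \right)} = - 4 \sqrt{7}$ ($x{\left(C \right)} = - 4 \sqrt{C - \left(-7 + C\right)} = - 4 \sqrt{7}$)
$-27815 - x{\left(135 \right)} = -27815 - - 4 \sqrt{7} = -27815 + 4 \sqrt{7}$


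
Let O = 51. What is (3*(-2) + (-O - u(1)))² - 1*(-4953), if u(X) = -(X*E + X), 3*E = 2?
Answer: 72133/9 ≈ 8014.8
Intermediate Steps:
E = ⅔ (E = (⅓)*2 = ⅔ ≈ 0.66667)
u(X) = -5*X/3 (u(X) = -(X*(⅔) + X) = -(2*X/3 + X) = -5*X/3)
(3*(-2) + (-O - u(1)))² - 1*(-4953) = (3*(-2) + (-1*51 - (-5)/3))² - 1*(-4953) = (-6 + (-51 - 1*(-5/3)))² + 4953 = (-6 + (-51 + 5/3))² + 4953 = (-6 - 148/3)² + 4953 = (-166/3)² + 4953 = 27556/9 + 4953 = 72133/9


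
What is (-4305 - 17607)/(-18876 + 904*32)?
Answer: -5478/2513 ≈ -2.1799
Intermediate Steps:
(-4305 - 17607)/(-18876 + 904*32) = -21912/(-18876 + 28928) = -21912/10052 = -21912*1/10052 = -5478/2513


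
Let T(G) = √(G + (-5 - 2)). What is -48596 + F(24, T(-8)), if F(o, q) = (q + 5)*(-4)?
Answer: -48616 - 4*I*√15 ≈ -48616.0 - 15.492*I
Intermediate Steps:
T(G) = √(-7 + G) (T(G) = √(G - 7) = √(-7 + G))
F(o, q) = -20 - 4*q (F(o, q) = (5 + q)*(-4) = -20 - 4*q)
-48596 + F(24, T(-8)) = -48596 + (-20 - 4*√(-7 - 8)) = -48596 + (-20 - 4*I*√15) = -48616 - 4*I*√15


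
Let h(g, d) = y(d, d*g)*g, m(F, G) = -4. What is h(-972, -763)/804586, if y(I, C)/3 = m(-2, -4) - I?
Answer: -48114/17491 ≈ -2.7508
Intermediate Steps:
y(I, C) = -12 - 3*I (y(I, C) = 3*(-4 - I) = -12 - 3*I)
h(g, d) = g*(-12 - 3*d) (h(g, d) = (-12 - 3*d)*g = g*(-12 - 3*d))
h(-972, -763)/804586 = -3*(-972)*(4 - 763)/804586 = -3*(-972)*(-759)*(1/804586) = -2213244*1/804586 = -48114/17491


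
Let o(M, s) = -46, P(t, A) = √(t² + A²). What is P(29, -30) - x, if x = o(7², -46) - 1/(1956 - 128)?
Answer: 84089/1828 + √1741 ≈ 87.726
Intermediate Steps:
P(t, A) = √(A² + t²)
x = -84089/1828 (x = -46 - 1/(1956 - 128) = -46 - 1/1828 = -84089/1828 ≈ -46.001)
P(29, -30) - x = √((-30)² + 29²) - 1*(-84089/1828) = √(900 + 841) + 84089/1828 = √1741 + 84089/1828 = 84089/1828 + √1741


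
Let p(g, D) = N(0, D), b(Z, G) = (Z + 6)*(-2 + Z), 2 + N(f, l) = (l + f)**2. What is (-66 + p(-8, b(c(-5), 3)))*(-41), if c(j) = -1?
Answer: -6437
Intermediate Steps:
N(f, l) = -2 + (f + l)**2 (N(f, l) = -2 + (l + f)**2 = -2 + (f + l)**2)
b(Z, G) = (-2 + Z)*(6 + Z) (b(Z, G) = (6 + Z)*(-2 + Z) = (-2 + Z)*(6 + Z))
p(g, D) = -2 + D**2 (p(g, D) = -2 + (0 + D)**2 = -2 + D**2)
(-66 + p(-8, b(c(-5), 3)))*(-41) = (-66 + (-2 + (-12 + (-1)**2 + 4*(-1))**2))*(-41) = (-66 + (-2 + (-12 + 1 - 4)**2))*(-41) = (-66 + (-2 + (-15)**2))*(-41) = (-66 + (-2 + 225))*(-41) = (-66 + 223)*(-41) = 157*(-41) = -6437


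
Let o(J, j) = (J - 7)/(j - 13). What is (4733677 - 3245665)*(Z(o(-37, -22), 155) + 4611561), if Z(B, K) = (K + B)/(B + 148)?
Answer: 8961849921876399/1306 ≈ 6.8621e+12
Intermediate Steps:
o(J, j) = (-7 + J)/(-13 + j)
Z(B, K) = (B + K)/(148 + B)
(4733677 - 3245665)*(Z(o(-37, -22), 155) + 4611561) = (4733677 - 3245665)*(((-7 - 37)/(-13 - 22) + 155)/(148 + (-7 - 37)/(-13 - 22)) + 4611561) = 1488012*((-44/(-35) + 155)/(148 - 44/(-35)) + 4611561) = 1488012*((-1/35*(-44) + 155)/(148 - 1/35*(-44)) + 4611561) = 1488012*((44/35 + 155)/(148 + 44/35) + 4611561) = 1488012*((5469/35)/(5224/35) + 4611561) = 1488012*((35/5224)*(5469/35) + 4611561) = 1488012*(5469/5224 + 4611561) = 1488012*(24090800133/5224) = 8961849921876399/1306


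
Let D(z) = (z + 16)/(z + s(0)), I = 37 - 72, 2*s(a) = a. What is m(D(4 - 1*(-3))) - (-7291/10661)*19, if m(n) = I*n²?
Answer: -3889806/10661 ≈ -364.86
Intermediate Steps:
s(a) = a/2
I = -35
D(z) = (16 + z)/z (D(z) = (z + 16)/(z + (½)*0) = (16 + z)/(z + 0) = (16 + z)/z)
m(n) = -35*n²
m(D(4 - 1*(-3))) - (-7291/10661)*19 = -35*(16 + (4 - 1*(-3)))²/(4 - 1*(-3))² - (-7291/10661)*19 = -35*(16 + (4 + 3))²/(4 + 3)² - (-7291*1/10661)*19 = -35*(16 + 7)²/49 - (-7291)*19/10661 = -35*((⅐)*23)² - 1*(-138529/10661) = -35*(23/7)² + 138529/10661 = -35*529/49 + 138529/10661 = -2645/7 + 138529/10661 = -3889806/10661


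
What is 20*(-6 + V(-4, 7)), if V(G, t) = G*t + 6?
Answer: -560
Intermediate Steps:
V(G, t) = 6 + G*t
20*(-6 + V(-4, 7)) = 20*(-6 + (6 - 4*7)) = 20*(-6 + (6 - 28)) = 20*(-6 - 22) = 20*(-28) = -560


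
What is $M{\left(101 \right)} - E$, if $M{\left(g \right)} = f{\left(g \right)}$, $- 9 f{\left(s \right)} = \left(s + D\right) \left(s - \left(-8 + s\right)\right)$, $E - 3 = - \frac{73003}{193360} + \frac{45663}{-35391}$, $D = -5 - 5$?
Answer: $- \frac{1687967139041}{20529611280} \approx -82.221$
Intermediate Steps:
$D = -10$ ($D = -5 - 5 = -10$)
$E = \frac{3038854809}{2281067920}$ ($E = 3 + \left(- \frac{73003}{193360} + \frac{45663}{-35391}\right) = 3 + \left(\left(-73003\right) \frac{1}{193360} + 45663 \left(- \frac{1}{35391}\right)\right) = 3 - \frac{3804348951}{2281067920} = \frac{3038854809}{2281067920} \approx 1.3322$)
$f{\left(s \right)} = \frac{80}{9} - \frac{8 s}{9}$ ($f{\left(s \right)} = - \frac{\left(s - 10\right) \left(s - \left(-8 + s\right)\right)}{9} = - \frac{\left(-10 + s\right) 8}{9} = - \frac{-80 + 8 s}{9} = \frac{80}{9} - \frac{8 s}{9}$)
$M{\left(g \right)} = \frac{80}{9} - \frac{8 g}{9}$
$M{\left(101 \right)} - E = \left(\frac{80}{9} - \frac{808}{9}\right) - \frac{3038854809}{2281067920} = - \frac{728}{9} - \frac{3038854809}{2281067920} = - \frac{1687967139041}{20529611280}$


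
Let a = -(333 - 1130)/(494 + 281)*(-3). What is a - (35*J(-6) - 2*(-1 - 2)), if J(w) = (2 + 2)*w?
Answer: 643959/775 ≈ 830.92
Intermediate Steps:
J(w) = 4*w
a = -2391/775 (a = -(-797/775)*(-3) = -(-797*1/775)*(-3) = -(-797)*(-3)/775 = -1*2391/775 = -2391/775 ≈ -3.0852)
a - (35*J(-6) - 2*(-1 - 2)) = -2391/775 - (35*(4*(-6)) - 2*(-1 - 2)) = -2391/775 - (35*(-24) - 2*(-3)) = -2391/775 - (-840 + 6) = -2391/775 - 1*(-834) = -2391/775 + 834 = 643959/775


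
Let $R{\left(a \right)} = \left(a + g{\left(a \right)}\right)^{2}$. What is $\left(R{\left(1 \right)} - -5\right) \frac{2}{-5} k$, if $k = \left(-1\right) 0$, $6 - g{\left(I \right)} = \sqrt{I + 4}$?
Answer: $0$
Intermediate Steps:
$g{\left(I \right)} = 6 - \sqrt{4 + I}$ ($g{\left(I \right)} = 6 - \sqrt{I + 4} = 6 - \sqrt{4 + I}$)
$k = 0$
$R{\left(a \right)} = \left(6 + a - \sqrt{4 + a}\right)^{2}$ ($R{\left(a \right)} = \left(a - \left(-6 + \sqrt{4 + a}\right)\right)^{2} = \left(6 + a - \sqrt{4 + a}\right)^{2}$)
$\left(R{\left(1 \right)} - -5\right) \frac{2}{-5} k = \left(\left(6 + 1 - \sqrt{4 + 1}\right)^{2} - -5\right) \frac{2}{-5} \cdot 0 = \left(\left(6 + 1 - \sqrt{5}\right)^{2} + 5\right) 2 \left(- \frac{1}{5}\right) 0 = \left(\left(7 - \sqrt{5}\right)^{2} + 5\right) \left(- \frac{2}{5}\right) 0 = \left(5 + \left(7 - \sqrt{5}\right)^{2}\right) \left(- \frac{2}{5}\right) 0 = \left(-2 - \frac{2 \left(7 - \sqrt{5}\right)^{2}}{5}\right) 0 = 0$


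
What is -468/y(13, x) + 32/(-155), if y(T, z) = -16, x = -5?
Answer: 18007/620 ≈ 29.044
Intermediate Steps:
-468/y(13, x) + 32/(-155) = -468/(-16) + 32/(-155) = -468*(-1/16) + 32*(-1/155) = 117/4 - 32/155 = 18007/620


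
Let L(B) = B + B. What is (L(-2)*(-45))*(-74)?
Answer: -13320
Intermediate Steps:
L(B) = 2*B
(L(-2)*(-45))*(-74) = ((2*(-2))*(-45))*(-74) = -4*(-45)*(-74) = 180*(-74) = -13320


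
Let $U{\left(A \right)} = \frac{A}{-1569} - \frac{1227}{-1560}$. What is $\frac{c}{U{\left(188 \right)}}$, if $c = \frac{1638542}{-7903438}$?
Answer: $- \frac{668426823480}{2149581018959} \approx -0.31096$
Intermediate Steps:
$c = - \frac{819271}{3951719}$ ($c = 1638542 \left(- \frac{1}{7903438}\right) = - \frac{819271}{3951719} \approx -0.20732$)
$U{\left(A \right)} = \frac{409}{520} - \frac{A}{1569}$ ($U{\left(A \right)} = A \left(- \frac{1}{1569}\right) - - \frac{409}{520} = - \frac{A}{1569} + \frac{409}{520} = \frac{409}{520} - \frac{A}{1569}$)
$\frac{c}{U{\left(188 \right)}} = - \frac{819271}{3951719 \left(\frac{409}{520} - \frac{188}{1569}\right)} = - \frac{819271}{3951719 \cdot \frac{543961}{815880}} = \left(- \frac{819271}{3951719}\right) \frac{815880}{543961} = - \frac{668426823480}{2149581018959}$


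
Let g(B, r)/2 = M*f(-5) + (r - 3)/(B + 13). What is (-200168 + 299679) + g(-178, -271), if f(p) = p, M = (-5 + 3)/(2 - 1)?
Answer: 16423163/165 ≈ 99534.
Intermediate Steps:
M = -2 (M = -2/1 = -2*1 = -2)
g(B, r) = 20 + 2*(-3 + r)/(13 + B) (g(B, r) = 2*(-2*(-5) + (r - 3)/(B + 13)) = 2*(10 + (-3 + r)/(13 + B)) = 20 + 2*(-3 + r)/(13 + B))
(-200168 + 299679) + g(-178, -271) = (-200168 + 299679) + 2*(127 - 271 + 10*(-178))/(13 - 178) = 99511 + 2*(127 - 271 - 1780)/(-165) = 99511 + 2*(-1/165)*(-1924) = 99511 + 3848/165 = 16423163/165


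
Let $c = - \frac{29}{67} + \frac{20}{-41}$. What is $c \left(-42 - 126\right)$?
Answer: $\frac{424872}{2747} \approx 154.67$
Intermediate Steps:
$c = - \frac{2529}{2747}$ ($c = \left(-29\right) \frac{1}{67} + 20 \left(- \frac{1}{41}\right) = - \frac{29}{67} - \frac{20}{41} = - \frac{2529}{2747} \approx -0.92064$)
$c \left(-42 - 126\right) = - \frac{2529 \left(-42 - 126\right)}{2747} = \left(- \frac{2529}{2747}\right) \left(-168\right) = \frac{424872}{2747}$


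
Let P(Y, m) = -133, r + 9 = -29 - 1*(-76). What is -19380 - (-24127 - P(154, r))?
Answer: 4614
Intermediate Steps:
r = 38 (r = -9 + (-29 - 1*(-76)) = -9 + (-29 + 76) = -9 + 47 = 38)
-19380 - (-24127 - P(154, r)) = -19380 - (-24127 - 1*(-133)) = -19380 - (-24127 + 133) = -19380 - 1*(-23994) = -19380 + 23994 = 4614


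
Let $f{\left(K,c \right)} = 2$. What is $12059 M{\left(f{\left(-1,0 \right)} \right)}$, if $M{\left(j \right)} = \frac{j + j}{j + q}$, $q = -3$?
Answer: $-48236$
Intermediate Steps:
$M{\left(j \right)} = \frac{2 j}{-3 + j}$ ($M{\left(j \right)} = \frac{j + j}{j - 3} = \frac{2 j}{-3 + j}$)
$12059 M{\left(f{\left(-1,0 \right)} \right)} = 12059 \cdot 2 \cdot 2 \frac{1}{-3 + 2} = 12059 \cdot 2 \cdot 2 \frac{1}{-1} = 12059 \cdot 2 \cdot 2 \left(-1\right) = 12059 \left(-4\right) = -48236$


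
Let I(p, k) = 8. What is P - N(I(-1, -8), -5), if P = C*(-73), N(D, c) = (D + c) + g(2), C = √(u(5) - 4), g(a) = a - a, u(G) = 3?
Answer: -3 - 73*I ≈ -3.0 - 73.0*I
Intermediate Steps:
g(a) = 0
C = I (C = √(3 - 4) = √(-1) = I ≈ 1.0*I)
N(D, c) = D + c (N(D, c) = (D + c) + 0 = D + c)
P = -73*I (P = I*(-73) = -73*I ≈ -73.0*I)
P - N(I(-1, -8), -5) = -73*I - (8 - 5) = -73*I - 1*3 = -73*I - 3 = -3 - 73*I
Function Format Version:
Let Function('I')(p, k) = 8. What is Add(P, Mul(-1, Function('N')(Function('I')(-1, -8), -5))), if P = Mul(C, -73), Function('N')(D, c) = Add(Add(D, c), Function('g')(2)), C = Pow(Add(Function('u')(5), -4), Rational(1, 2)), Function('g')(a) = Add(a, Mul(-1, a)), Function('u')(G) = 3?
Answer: Add(-3, Mul(-73, I)) ≈ Add(-3.0000, Mul(-73.000, I))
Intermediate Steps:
Function('g')(a) = 0
C = I (C = Pow(Add(3, -4), Rational(1, 2)) = Pow(-1, Rational(1, 2)) = I ≈ Mul(1.0000, I))
Function('N')(D, c) = Add(D, c) (Function('N')(D, c) = Add(Add(D, c), 0) = Add(D, c))
P = Mul(-73, I) (P = Mul(I, -73) = Mul(-73, I) ≈ Mul(-73.000, I))
Add(P, Mul(-1, Function('N')(Function('I')(-1, -8), -5))) = Add(Mul(-73, I), Mul(-1, Add(8, -5))) = Add(Mul(-73, I), Mul(-1, 3)) = Add(Mul(-73, I), -3) = Add(-3, Mul(-73, I))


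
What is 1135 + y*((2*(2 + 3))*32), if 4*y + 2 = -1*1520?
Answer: -120625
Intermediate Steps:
y = -761/2 (y = -½ + (-1*1520)/4 = -½ + (¼)*(-1520) = -½ - 380 = -761/2 ≈ -380.50)
1135 + y*((2*(2 + 3))*32) = 1135 - 761*2*(2 + 3)*32/2 = 1135 - 761*2*5*32/2 = 1135 - 3805*32 = 1135 - 761/2*320 = 1135 - 121760 = -120625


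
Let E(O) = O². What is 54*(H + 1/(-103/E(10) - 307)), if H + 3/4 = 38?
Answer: 123909669/61606 ≈ 2011.3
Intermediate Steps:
H = 149/4 (H = -¾ + 38 = 149/4 ≈ 37.250)
54*(H + 1/(-103/E(10) - 307)) = 54*(149/4 + 1/(-103/(10²) - 307)) = 54*(149/4 + 1/(-103/100 - 307)) = 54*(149/4 + 1/(-30803/100)) = 54*(149/4 - 100/30803) = 54*(4589247/123212) = 123909669/61606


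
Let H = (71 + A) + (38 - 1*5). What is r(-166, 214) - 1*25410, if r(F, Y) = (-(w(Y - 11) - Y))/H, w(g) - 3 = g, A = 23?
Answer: -3227062/127 ≈ -25410.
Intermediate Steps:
w(g) = 3 + g
H = 127 (H = (71 + 23) + (38 - 1*5) = 94 + (38 - 5) = 94 + 33 = 127)
r(F, Y) = 8/127 (r(F, Y) = -((3 + (Y - 11)) - Y)/127 = -((3 + (-11 + Y)) - Y)*(1/127) = -((-8 + Y) - Y)*(1/127) = -1*(-8)*(1/127) = 8*(1/127) = 8/127)
r(-166, 214) - 1*25410 = 8/127 - 1*25410 = 8/127 - 25410 = -3227062/127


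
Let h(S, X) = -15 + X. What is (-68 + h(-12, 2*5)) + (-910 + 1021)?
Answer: 38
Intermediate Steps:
(-68 + h(-12, 2*5)) + (-910 + 1021) = (-68 + (-15 + 2*5)) + (-910 + 1021) = (-68 + (-15 + 10)) + 111 = (-68 - 5) + 111 = -73 + 111 = 38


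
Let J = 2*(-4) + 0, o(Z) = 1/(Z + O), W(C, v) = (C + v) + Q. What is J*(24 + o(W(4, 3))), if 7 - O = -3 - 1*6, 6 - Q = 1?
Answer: -1346/7 ≈ -192.29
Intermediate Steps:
Q = 5 (Q = 6 - 1*1 = 6 - 1 = 5)
W(C, v) = 5 + C + v (W(C, v) = (C + v) + 5 = 5 + C + v)
O = 16 (O = 7 - (-3 - 1*6) = 7 - (-3 - 6) = 7 - 1*(-9) = 7 + 9 = 16)
o(Z) = 1/(16 + Z) (o(Z) = 1/(Z + 16) = 1/(16 + Z))
J = -8 (J = -8 + 0 = -8)
J*(24 + o(W(4, 3))) = -8*(24 + 1/(16 + (5 + 4 + 3))) = -8*(24 + 1/(16 + 12)) = -8*(24 + 1/28) = -8*673/28 = -1346/7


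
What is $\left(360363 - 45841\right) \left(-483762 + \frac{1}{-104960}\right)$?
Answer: $- \frac{7985030991931981}{52480} \approx -1.5215 \cdot 10^{11}$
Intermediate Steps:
$\left(360363 - 45841\right) \left(-483762 + \frac{1}{-104960}\right) = 314522 \left(-483762 - \frac{1}{104960}\right) = 314522 \left(- \frac{50775659521}{104960}\right) = - \frac{7985030991931981}{52480}$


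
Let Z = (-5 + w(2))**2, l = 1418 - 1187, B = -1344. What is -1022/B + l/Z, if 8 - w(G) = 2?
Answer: 22249/96 ≈ 231.76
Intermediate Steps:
l = 231
w(G) = 6 (w(G) = 8 - 1*2 = 8 - 2 = 6)
Z = 1 (Z = (-5 + 6)**2 = 1**2 = 1)
-1022/B + l/Z = -1022/(-1344) + 231/1 = -1022*(-1/1344) + 231*1 = 73/96 + 231 = 22249/96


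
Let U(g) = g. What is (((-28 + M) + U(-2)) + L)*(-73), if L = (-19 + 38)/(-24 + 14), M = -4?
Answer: 26207/10 ≈ 2620.7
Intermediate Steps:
L = -19/10 (L = 19/(-10) = 19*(-1/10) = -19/10 ≈ -1.9000)
(((-28 + M) + U(-2)) + L)*(-73) = (((-28 - 4) - 2) - 19/10)*(-73) = ((-32 - 2) - 19/10)*(-73) = (-34 - 19/10)*(-73) = -359/10*(-73) = 26207/10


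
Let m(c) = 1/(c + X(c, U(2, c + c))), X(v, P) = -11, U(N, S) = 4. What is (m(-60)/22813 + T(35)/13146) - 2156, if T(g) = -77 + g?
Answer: -1093036052680/506973299 ≈ -2156.0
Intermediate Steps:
m(c) = 1/(-11 + c) (m(c) = 1/(c - 11) = 1/(-11 + c))
(m(-60)/22813 + T(35)/13146) - 2156 = (1/(-11 - 60*22813) + (-77 + 35)/13146) - 2156 = ((1/22813)/(-71) - 42*1/13146) - 2156 = (-1/71*1/22813 - 1/313) - 2156 = (-1/1619723 - 1/313) - 2156 = -1620036/506973299 - 2156 = -1093036052680/506973299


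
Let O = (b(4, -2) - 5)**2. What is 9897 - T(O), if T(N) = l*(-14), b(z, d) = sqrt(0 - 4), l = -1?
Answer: 9883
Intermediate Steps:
b(z, d) = 2*I (b(z, d) = sqrt(-4) = 2*I)
O = (-5 + 2*I)**2 (O = (2*I - 5)**2 = (-5 + 2*I)**2 ≈ 21.0 - 20.0*I)
T(N) = 14 (T(N) = -1*(-14) = 14)
9897 - T(O) = 9897 - 1*14 = 9897 - 14 = 9883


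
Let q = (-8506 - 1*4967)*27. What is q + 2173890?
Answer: 1810119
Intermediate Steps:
q = -363771 (q = (-8506 - 4967)*27 = -13473*27 = -363771)
q + 2173890 = -363771 + 2173890 = 1810119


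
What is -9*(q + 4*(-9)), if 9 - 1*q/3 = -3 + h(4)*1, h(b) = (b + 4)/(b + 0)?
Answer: 54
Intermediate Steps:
h(b) = (4 + b)/b
q = 30 (q = 27 - 3*(-3 + ((4 + 4)/4)*1) = 27 - 3*(-3 + ((¼)*8)*1) = 27 - 3*(-3 + 2*1) = 27 - 3*(-3 + 2) = 27 - 3*(-1) = 27 + 3 = 30)
-9*(q + 4*(-9)) = -9*(30 + 4*(-9)) = -9*(30 - 36) = -9*(-6) = 54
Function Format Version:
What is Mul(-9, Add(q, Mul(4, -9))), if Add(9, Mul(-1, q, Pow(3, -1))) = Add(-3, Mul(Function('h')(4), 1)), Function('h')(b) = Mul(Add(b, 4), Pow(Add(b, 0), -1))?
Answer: 54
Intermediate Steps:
Function('h')(b) = Mul(Pow(b, -1), Add(4, b)) (Function('h')(b) = Mul(Add(4, b), Pow(b, -1)) = Mul(Pow(b, -1), Add(4, b)))
q = 30 (q = Add(27, Mul(-3, Add(-3, Mul(Mul(Pow(4, -1), Add(4, 4)), 1)))) = Add(27, Mul(-3, Add(-3, Mul(Mul(Rational(1, 4), 8), 1)))) = Add(27, Mul(-3, Add(-3, Mul(2, 1)))) = Add(27, Mul(-3, Add(-3, 2))) = Add(27, Mul(-3, -1)) = Add(27, 3) = 30)
Mul(-9, Add(q, Mul(4, -9))) = Mul(-9, Add(30, Mul(4, -9))) = Mul(-9, Add(30, -36)) = Mul(-9, -6) = 54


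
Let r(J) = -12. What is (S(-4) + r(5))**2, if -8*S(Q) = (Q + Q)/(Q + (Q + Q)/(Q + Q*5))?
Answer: 18225/121 ≈ 150.62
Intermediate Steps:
S(Q) = -Q/(4*(1/3 + Q)) (S(Q) = -(Q + Q)/(8*(Q + (Q + Q)/(Q + Q*5))) = -2*Q/(8*(Q + (2*Q)/(Q + 5*Q))) = -2*Q/(8*(Q + (2*Q)/((6*Q)))) = -2*Q/(8*(Q + (2*Q)*(1/(6*Q)))) = -2*Q/(8*(Q + 1/3)) = -2*Q/(8*(1/3 + Q)) = -Q/(4*(1/3 + Q)))
(S(-4) + r(5))**2 = (-3*(-4)/(4 + 12*(-4)) - 12)**2 = (-3*(-4)/(4 - 48) - 12)**2 = (-3*(-4)/(-44) - 12)**2 = (-3*(-4)*(-1/44) - 12)**2 = (-3/11 - 12)**2 = (-135/11)**2 = 18225/121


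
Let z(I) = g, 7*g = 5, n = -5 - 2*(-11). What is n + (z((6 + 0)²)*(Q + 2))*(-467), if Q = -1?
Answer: -2216/7 ≈ -316.57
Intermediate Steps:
n = 17 (n = -5 + 22 = 17)
g = 5/7 (g = (⅐)*5 = 5/7 ≈ 0.71429)
z(I) = 5/7
n + (z((6 + 0)²)*(Q + 2))*(-467) = 17 + (5*(-1 + 2)/7)*(-467) = 17 + ((5/7)*1)*(-467) = 17 + (5/7)*(-467) = 17 - 2335/7 = -2216/7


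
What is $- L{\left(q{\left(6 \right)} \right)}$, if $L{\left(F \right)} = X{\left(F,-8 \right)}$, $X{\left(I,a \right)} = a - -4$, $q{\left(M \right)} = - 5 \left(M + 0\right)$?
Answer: $4$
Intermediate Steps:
$q{\left(M \right)} = - 5 M$
$X{\left(I,a \right)} = 4 + a$ ($X{\left(I,a \right)} = a + 4 = 4 + a$)
$L{\left(F \right)} = -4$ ($L{\left(F \right)} = 4 - 8 = -4$)
$- L{\left(q{\left(6 \right)} \right)} = \left(-1\right) \left(-4\right) = 4$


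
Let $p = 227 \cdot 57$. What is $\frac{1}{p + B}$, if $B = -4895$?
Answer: $\frac{1}{8044} \approx 0.00012432$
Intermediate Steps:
$p = 12939$
$\frac{1}{p + B} = \frac{1}{12939 - 4895} = \frac{1}{8044}$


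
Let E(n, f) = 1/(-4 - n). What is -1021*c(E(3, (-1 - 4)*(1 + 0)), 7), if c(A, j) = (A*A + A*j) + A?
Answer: 56155/49 ≈ 1146.0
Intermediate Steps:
c(A, j) = A + A² + A*j (c(A, j) = (A² + A*j) + A = A + A² + A*j)
-1021*c(E(3, (-1 - 4)*(1 + 0)), 7) = -1021*(-1/(4 + 3))*(1 - 1/(4 + 3) + 7) = -1021*(-1/7)*(1 - 1/7 + 7) = -1021*(-1*⅐)*(1 - 1*⅐ + 7) = -(-1021)*(1 - ⅐ + 7)/7 = -(-1021)*55/(7*7) = -1021*(-55/49) = 56155/49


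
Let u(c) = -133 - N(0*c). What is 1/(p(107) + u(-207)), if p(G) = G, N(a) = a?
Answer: -1/26 ≈ -0.038462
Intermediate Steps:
u(c) = -133 (u(c) = -133 - 0*c = -133 - 1*0 = -133 + 0 = -133)
1/(p(107) + u(-207)) = 1/(107 - 133) = 1/(-26) = -1/26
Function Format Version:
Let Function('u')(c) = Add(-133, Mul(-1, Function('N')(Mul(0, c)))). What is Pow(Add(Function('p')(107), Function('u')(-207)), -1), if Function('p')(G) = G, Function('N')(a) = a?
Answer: Rational(-1, 26) ≈ -0.038462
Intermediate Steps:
Function('u')(c) = -133 (Function('u')(c) = Add(-133, Mul(-1, Mul(0, c))) = Add(-133, Mul(-1, 0)) = Add(-133, 0) = -133)
Pow(Add(Function('p')(107), Function('u')(-207)), -1) = Pow(Add(107, -133), -1) = Pow(-26, -1) = Rational(-1, 26)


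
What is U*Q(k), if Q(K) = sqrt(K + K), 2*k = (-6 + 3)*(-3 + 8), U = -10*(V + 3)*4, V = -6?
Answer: 120*I*sqrt(15) ≈ 464.76*I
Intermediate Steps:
U = 120 (U = -10*(-6 + 3)*4 = -(-30)*4 = -10*(-12) = 120)
k = -15/2 (k = ((-6 + 3)*(-3 + 8))/2 = (-3*5)/2 = (1/2)*(-15) = -15/2 ≈ -7.5000)
Q(K) = sqrt(2)*sqrt(K) (Q(K) = sqrt(2*K) = sqrt(2)*sqrt(K))
U*Q(k) = 120*(sqrt(2)*sqrt(-15/2)) = 120*(sqrt(2)*(I*sqrt(30)/2)) = 120*(I*sqrt(15)) = 120*I*sqrt(15)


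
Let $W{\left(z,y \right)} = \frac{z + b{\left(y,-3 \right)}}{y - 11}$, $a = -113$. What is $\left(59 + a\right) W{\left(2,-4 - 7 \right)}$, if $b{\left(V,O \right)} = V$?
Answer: $- \frac{243}{11} \approx -22.091$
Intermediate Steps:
$W{\left(z,y \right)} = \frac{y + z}{-11 + y}$ ($W{\left(z,y \right)} = \frac{z + y}{y - 11} = \frac{y + z}{-11 + y}$)
$\left(59 + a\right) W{\left(2,-4 - 7 \right)} = \left(59 - 113\right) \frac{\left(-4 - 7\right) + 2}{-11 - 11} = - 54 \frac{\left(-4 - 7\right) + 2}{-11 - 11} = - 54 \frac{-11 + 2}{-11 - 11} = - 54 \frac{1}{-22} \left(-9\right) = - 54 \left(\left(- \frac{1}{22}\right) \left(-9\right)\right) = \left(-54\right) \frac{9}{22} = - \frac{243}{11}$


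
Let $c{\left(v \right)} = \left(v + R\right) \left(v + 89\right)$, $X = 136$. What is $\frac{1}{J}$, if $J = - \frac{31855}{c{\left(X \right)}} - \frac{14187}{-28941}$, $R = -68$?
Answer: $- \frac{29519820}{46990297} \approx -0.62821$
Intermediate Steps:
$c{\left(v \right)} = \left(-68 + v\right) \left(89 + v\right)$ ($c{\left(v \right)} = \left(v - 68\right) \left(v + 89\right) = \left(-68 + v\right) \left(89 + v\right)$)
$J = - \frac{46990297}{29519820}$ ($J = - \frac{31855}{-6052 + 136^{2} + 21 \cdot 136} - \frac{14187}{-28941} = - \frac{31855}{-6052 + 18496 + 2856} - - \frac{4729}{9647} = - \frac{31855}{15300} + \frac{4729}{9647} = \left(-31855\right) \frac{1}{15300} + \frac{4729}{9647} = - \frac{6371}{3060} + \frac{4729}{9647} = - \frac{46990297}{29519820} \approx -1.5918$)
$\frac{1}{J} = \frac{1}{- \frac{46990297}{29519820}} = - \frac{29519820}{46990297}$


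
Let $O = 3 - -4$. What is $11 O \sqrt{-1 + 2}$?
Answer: $77$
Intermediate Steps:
$O = 7$ ($O = 3 + 4 = 7$)
$11 O \sqrt{-1 + 2} = 11 \cdot 7 \sqrt{-1 + 2} = 77 \sqrt{1} = 77 \cdot 1 = 77$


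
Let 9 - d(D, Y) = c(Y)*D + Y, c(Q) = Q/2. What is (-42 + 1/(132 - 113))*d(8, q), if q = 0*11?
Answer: -7173/19 ≈ -377.53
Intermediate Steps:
c(Q) = Q/2 (c(Q) = Q*(½) = Q/2)
q = 0
d(D, Y) = 9 - Y - D*Y/2 (d(D, Y) = 9 - ((Y/2)*D + Y) = 9 - (D*Y/2 + Y) = 9 - (Y + D*Y/2) = 9 + (-Y - D*Y/2) = 9 - Y - D*Y/2)
(-42 + 1/(132 - 113))*d(8, q) = (-42 + 1/(132 - 113))*(9 - 1*0 - ½*8*0) = (-42 + 1/19)*(9 + 0 + 0) = (-42 + 1/19)*9 = -797/19*9 = -7173/19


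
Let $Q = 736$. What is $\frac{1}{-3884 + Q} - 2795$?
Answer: $- \frac{8798661}{3148} \approx -2795.0$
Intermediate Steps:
$\frac{1}{-3884 + Q} - 2795 = \frac{1}{-3884 + 736} - 2795 = \frac{1}{-3148} - 2795 = - \frac{1}{3148} - 2795 = - \frac{8798661}{3148}$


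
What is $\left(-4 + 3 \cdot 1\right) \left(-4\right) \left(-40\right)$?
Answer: $-160$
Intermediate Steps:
$\left(-4 + 3 \cdot 1\right) \left(-4\right) \left(-40\right) = \left(-4 + 3\right) \left(-4\right) \left(-40\right) = \left(-1\right) \left(-4\right) \left(-40\right) = 4 \left(-40\right) = -160$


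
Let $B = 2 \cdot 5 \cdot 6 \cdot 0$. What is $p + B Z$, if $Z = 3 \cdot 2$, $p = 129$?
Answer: $129$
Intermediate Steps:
$B = 0$ ($B = 2 \cdot 30 \cdot 0 = 60 \cdot 0 = 0$)
$Z = 6$
$p + B Z = 129 + 0 \cdot 6 = 129 + 0 = 129$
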